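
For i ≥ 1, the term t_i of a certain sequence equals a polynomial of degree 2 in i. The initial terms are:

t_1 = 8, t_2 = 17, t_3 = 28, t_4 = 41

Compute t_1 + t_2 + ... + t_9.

1st diffs: 9, 11, 13.
2nd diffs: 2, 2 (constant).
So t_i = i^2 + 6i + 1.
Continuing: …, 56, 73, 92, 113, …, t_9 = 136.
Summing i = 1..9 (9 terms) gives 564.

564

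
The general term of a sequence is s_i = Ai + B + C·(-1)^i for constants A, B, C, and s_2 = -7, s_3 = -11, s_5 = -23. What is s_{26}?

-151

At i = 2, 3, 5: 2A + B + C = -7; 3A + B - C = -11; 5A + B - C = -23.
Subtracting the first from the second: A - 2C = -4.
Subtracting the second from the third: 2A = -12.
Solving: C = -1, A = -6, then B = 6.
So s_i = -6·i + 6 + (-1)·(-1)^i; at i=26 this is -151.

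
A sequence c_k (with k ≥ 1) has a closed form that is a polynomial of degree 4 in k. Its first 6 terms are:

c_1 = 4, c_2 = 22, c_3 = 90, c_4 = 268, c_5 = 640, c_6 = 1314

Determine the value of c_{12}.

20772

1st diffs: 18, 68, 178, 372, 674.
2nd diffs: 50, 110, 194, 302.
3rd diffs: 60, 84, 108.
4th diffs: 24, 24 (constant).
Newton forward-difference form: c_k = 4 + 18·C(k-1,1) + 50·C(k-1,2) + 60·C(k-1,3) + 24·C(k-1,4).
At k = 12: k-1 = 11, so c_{12} = 4 + 198 + 2750 + 9900 + 7920 = 20772.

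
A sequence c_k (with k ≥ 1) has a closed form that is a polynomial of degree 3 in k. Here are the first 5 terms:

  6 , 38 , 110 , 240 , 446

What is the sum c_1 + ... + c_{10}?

1st diffs: 32, 72, 130, 206.
2nd diffs: 40, 58, 76.
3rd diffs: 18, 18 (constant).
Newton forward-difference form: c_k = 6 + 32·C(k-1,1) + 40·C(k-1,2) + 18·C(k-1,3).
Continuing: …, 746, 1158, 1700, 2390, …, c_{10} = 3246.
Summing k = 1..10 (10 terms) gives 10080.

10080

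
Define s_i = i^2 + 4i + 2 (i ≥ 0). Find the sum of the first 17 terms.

2074

Over i = 0..16: Σi = 136, Σi² = 1496.
Total = (1)·1496 + (4)·136 + (2)·17 = 2074.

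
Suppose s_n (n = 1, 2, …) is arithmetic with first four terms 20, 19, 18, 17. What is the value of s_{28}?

-7

Common difference d = -1.
s_n = 20 + (n - 1)·(-1).
s_{28} = 20 + 27·(-1) = -7.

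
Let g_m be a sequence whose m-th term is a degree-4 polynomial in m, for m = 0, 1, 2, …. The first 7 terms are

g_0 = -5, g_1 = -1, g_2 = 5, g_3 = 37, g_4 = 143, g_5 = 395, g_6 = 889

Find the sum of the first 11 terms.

1st diffs: 4, 6, 32, 106, 252, 494.
2nd diffs: 2, 26, 74, 146, 242.
3rd diffs: 24, 48, 72, 96.
4th diffs: 24, 24, 24 (constant).
Newton forward-difference form: g_m = -5 + 4·C(m,1) + 2·C(m,2) + 24·C(m,3) + 24·C(m,4).
Continuing: 1745, 3107, 5143, 8045.
Summing m = 0..10 (11 terms) gives 19503.

19503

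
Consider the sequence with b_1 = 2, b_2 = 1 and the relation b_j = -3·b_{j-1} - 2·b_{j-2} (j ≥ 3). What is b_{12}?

b_3 = -7, b_4 = 19, b_5 = -43, b_6 = 91, b_7 = -187, b_8 = 379, b_9 = -763, b_{10} = 1531, b_{11} = -3067, b_{12} = 6139.
(Characteristic roots are -1 and -2.)

6139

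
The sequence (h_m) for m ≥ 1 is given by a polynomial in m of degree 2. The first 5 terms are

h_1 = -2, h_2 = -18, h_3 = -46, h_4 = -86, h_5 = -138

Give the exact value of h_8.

-366

1st diffs: -16, -28, -40, -52.
2nd diffs: -12, -12, -12 (constant).
So h_m = -6m^2 + 2m + 2.
Evaluating at m = 8 gives h_8 = -366.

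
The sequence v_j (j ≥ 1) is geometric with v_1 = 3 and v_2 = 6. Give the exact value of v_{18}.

Common ratio r = 2.
v_j = 3·2^(j-1).
v_{18} = 3·2^17 = 393216.

393216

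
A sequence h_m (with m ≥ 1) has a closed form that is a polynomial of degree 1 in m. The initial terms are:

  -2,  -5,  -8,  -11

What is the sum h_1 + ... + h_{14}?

1st diffs: -3, -3, -3 (constant).
So h_m = -3m + 1.
Continuing: …, -14, -17, -20, -23, …, h_{14} = -41.
Summing m = 1..14 (14 terms) gives -301.

-301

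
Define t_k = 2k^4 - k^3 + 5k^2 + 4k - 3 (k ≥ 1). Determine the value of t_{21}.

381987

t_{21} = 2·21^4 - 1·21^3 + 5·21^2 + 4·21 - 3 = 381987.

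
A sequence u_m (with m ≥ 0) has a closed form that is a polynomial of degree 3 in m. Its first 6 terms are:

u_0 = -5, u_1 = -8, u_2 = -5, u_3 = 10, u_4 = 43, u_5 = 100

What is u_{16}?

4027

1st diffs: -3, 3, 15, 33, 57.
2nd diffs: 6, 12, 18, 24.
3rd diffs: 6, 6, 6 (constant).
Newton forward-difference form: u_m = -5 + (-3)·C(m,1) + 6·C(m,2) + 6·C(m,3).
At m = 16: m = 16, so u_{16} = -5 - 48 + 720 + 3360 = 4027.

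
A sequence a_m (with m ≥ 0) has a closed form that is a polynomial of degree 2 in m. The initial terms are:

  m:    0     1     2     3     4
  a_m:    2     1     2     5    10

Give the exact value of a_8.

1st diffs: -1, 1, 3, 5.
2nd diffs: 2, 2, 2 (constant).
Newton forward-difference form: a_m = 2 + (-1)·C(m,1) + 2·C(m,2).
At m = 8: m = 8, so a_8 = 2 - 8 + 56 = 50.

50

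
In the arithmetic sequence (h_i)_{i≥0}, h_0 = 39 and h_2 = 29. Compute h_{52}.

-221

Common difference d = (29 - 39) / (2 - 0) = -5.
h_i = 39 + (i - 0)·(-5).
h_{52} = 39 + 52·(-5) = -221.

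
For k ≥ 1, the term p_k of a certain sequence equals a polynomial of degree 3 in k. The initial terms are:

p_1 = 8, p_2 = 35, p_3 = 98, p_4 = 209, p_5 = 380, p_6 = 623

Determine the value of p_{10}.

2555

1st diffs: 27, 63, 111, 171, 243.
2nd diffs: 36, 48, 60, 72.
3rd diffs: 12, 12, 12 (constant).
Newton forward-difference form: p_k = 8 + 27·C(k-1,1) + 36·C(k-1,2) + 12·C(k-1,3).
At k = 10: k-1 = 9, so p_{10} = 8 + 243 + 1296 + 1008 = 2555.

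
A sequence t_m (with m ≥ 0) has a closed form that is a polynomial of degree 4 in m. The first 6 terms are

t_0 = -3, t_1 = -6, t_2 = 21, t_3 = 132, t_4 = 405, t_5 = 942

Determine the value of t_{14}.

46365

1st diffs: -3, 27, 111, 273, 537.
2nd diffs: 30, 84, 162, 264.
3rd diffs: 54, 78, 102.
4th diffs: 24, 24 (constant).
So t_m = m^4 + 3m^3 - m^2 - 6m - 3.
Evaluating at m = 14 gives t_{14} = 46365.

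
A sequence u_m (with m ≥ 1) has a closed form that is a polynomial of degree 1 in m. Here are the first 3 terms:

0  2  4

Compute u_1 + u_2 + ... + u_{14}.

1st diffs: 2, 2 (constant).
So u_m = 2m - 2.
Continuing: …, 6, 8, 10, 12, …, u_{14} = 26.
Summing m = 1..14 (14 terms) gives 182.

182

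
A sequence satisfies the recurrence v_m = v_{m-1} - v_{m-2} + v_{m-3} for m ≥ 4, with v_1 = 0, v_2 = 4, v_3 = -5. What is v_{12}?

-9

v_4 = -9; v_5 = 0; v_6 = 4; v_7 = -5; v_8 = -9; v_9 = 0; v_{10} = 4; v_{11} = -5; v_{12} = -9.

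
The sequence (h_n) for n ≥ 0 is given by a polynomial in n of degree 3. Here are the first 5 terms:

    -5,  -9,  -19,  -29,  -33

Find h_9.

1st diffs: -4, -10, -10, -4.
2nd diffs: -6, 0, 6.
3rd diffs: 6, 6 (constant).
Newton forward-difference form: h_n = -5 + (-4)·C(n,1) + (-6)·C(n,2) + 6·C(n,3).
At n = 9: n = 9, so h_9 = -5 - 36 - 216 + 504 = 247.

247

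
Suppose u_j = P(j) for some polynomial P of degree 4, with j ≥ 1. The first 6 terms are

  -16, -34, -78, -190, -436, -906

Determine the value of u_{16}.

1st diffs: -18, -44, -112, -246, -470.
2nd diffs: -26, -68, -134, -224.
3rd diffs: -42, -66, -90.
4th diffs: -24, -24 (constant).
Newton forward-difference form: u_j = -16 + (-18)·C(j-1,1) + (-26)·C(j-1,2) + (-42)·C(j-1,3) + (-24)·C(j-1,4).
At j = 16: j-1 = 15, so u_{16} = -16 - 270 - 2730 - 19110 - 32760 = -54886.

-54886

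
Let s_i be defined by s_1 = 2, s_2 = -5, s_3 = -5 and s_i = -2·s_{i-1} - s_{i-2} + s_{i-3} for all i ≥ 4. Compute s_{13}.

218

Step forward from the initial values:
s_4 = 17; s_5 = -34; s_6 = 46; s_7 = -41; s_8 = 2; s_9 = 83; s_{10} = -209; s_{11} = 337; s_{12} = -382; s_{13} = 218.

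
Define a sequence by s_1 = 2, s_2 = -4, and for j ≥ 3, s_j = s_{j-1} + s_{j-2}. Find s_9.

Applying the relation repeatedly:
s_3 = -2;  s_4 = -6;  s_5 = -8;  s_6 = -14;  s_7 = -22;  s_8 = -36;  s_9 = -58.

-58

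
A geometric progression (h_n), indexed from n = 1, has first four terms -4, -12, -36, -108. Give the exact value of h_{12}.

-708588

Common ratio r = 3.
h_n = (-4)·3^(n-1).
h_{12} = (-4)·3^11 = -708588.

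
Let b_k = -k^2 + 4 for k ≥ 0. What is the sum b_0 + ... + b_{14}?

-955

Over k = 0..14: Σk = 105, Σk² = 1015.
Total = (-1)·1015 + (4)·15 = -955.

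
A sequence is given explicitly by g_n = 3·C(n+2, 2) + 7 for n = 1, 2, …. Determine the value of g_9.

172

C(11, 2) = 55, so g_9 = 172.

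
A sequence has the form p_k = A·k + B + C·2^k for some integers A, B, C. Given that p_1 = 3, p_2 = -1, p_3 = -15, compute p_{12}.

Plug in k = 1, 2, 3: A + B + 2C = 3; 2A + B + 4C = -1; 3A + B + 8C = -15.
Subtracting the first from the second: A + 2C = -4.
Subtracting the second from the third: A + 4C = -14.
Solving: C = -5, A = 6, then B = 7.
Hence p_{12} = 6·12 + 7 + (-5)·4096 = -20401.

-20401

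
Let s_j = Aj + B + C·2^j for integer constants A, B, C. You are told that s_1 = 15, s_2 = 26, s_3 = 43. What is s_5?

Plug in j = 1, 2, 3: A + B + 2C = 15; 2A + B + 4C = 26; 3A + B + 8C = 43.
Subtracting the first from the second: A + 2C = 11.
Subtracting the second from the third: A + 4C = 17.
Solving: C = 3, A = 5, then B = 4.
So s_j = 5·j + 4 + 3·2^j; at j=5 this is 125.

125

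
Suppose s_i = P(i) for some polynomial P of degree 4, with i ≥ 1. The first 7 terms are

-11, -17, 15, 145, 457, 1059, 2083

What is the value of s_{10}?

1st diffs: -6, 32, 130, 312, 602, 1024.
2nd diffs: 38, 98, 182, 290, 422.
3rd diffs: 60, 84, 108, 132.
4th diffs: 24, 24, 24 (constant).
Newton forward-difference form: s_i = -11 + (-6)·C(i-1,1) + 38·C(i-1,2) + 60·C(i-1,3) + 24·C(i-1,4).
At i = 10: i-1 = 9, so s_{10} = -11 - 54 + 1368 + 5040 + 3024 = 9367.

9367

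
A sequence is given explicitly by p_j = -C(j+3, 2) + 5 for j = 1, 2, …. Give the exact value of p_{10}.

C(13, 2) = 78, so p_{10} = -73.

-73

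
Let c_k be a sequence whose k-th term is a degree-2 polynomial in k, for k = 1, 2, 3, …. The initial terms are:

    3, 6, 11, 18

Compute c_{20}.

1st diffs: 3, 5, 7.
2nd diffs: 2, 2 (constant).
So c_k = k^2 + 2.
Evaluating at k = 20 gives c_{20} = 402.

402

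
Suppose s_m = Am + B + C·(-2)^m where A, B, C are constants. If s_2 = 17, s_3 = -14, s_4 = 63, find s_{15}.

-98234

The three given values yield: 2A + B + 4C = 17; 3A + B - 8C = -14; 4A + B + 16C = 63.
Subtracting the first from the second: A - 12C = -31.
Subtracting the second from the third: A + 24C = 77.
Solving: C = 3, A = 5, then B = -5.
Therefore s_{15} = 75 + (-5) + 3·(-32768) = -98234.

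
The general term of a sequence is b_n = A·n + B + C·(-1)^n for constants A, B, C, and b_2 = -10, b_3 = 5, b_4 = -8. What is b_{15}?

The three given values yield: 2A + B + C = -10; 3A + B - C = 5; 4A + B + C = -8.
Subtracting the first from the second: A - 2C = 15.
Subtracting the second from the third: A + 2C = -13.
Solving: C = -7, A = 1, then B = -5.
So b_n = 1·n + (-5) + (-7)·(-1)^n; at n=15 this is 17.

17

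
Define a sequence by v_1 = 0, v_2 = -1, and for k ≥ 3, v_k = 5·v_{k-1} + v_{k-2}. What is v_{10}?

Step forward from the initial values:
v_3 = -5; v_4 = -26; v_5 = -135; v_6 = -701; v_7 = -3640; v_8 = -18901; v_9 = -98145; v_{10} = -509626.

-509626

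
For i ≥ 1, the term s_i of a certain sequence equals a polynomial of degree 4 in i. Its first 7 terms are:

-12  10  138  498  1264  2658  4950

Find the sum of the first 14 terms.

262640

1st diffs: 22, 128, 360, 766, 1394, 2292.
2nd diffs: 106, 232, 406, 628, 898.
3rd diffs: 126, 174, 222, 270.
4th diffs: 48, 48, 48 (constant).
Newton forward-difference form: s_i = -12 + 22·C(i-1,1) + 106·C(i-1,2) + 126·C(i-1,3) + 48·C(i-1,4).
Continuing: …, 8458, 13548, 20634, 30178, …, s_{14} = 78898.
Summing i = 1..14 (14 terms) gives 262640.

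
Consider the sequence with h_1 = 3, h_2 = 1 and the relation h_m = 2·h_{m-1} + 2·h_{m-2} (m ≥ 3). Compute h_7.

h_3 = 8;  h_4 = 18;  h_5 = 52;  h_6 = 140;  h_7 = 384.

384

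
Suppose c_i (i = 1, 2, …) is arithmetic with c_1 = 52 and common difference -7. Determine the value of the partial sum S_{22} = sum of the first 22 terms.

c_i = 52 + (i - 1)·(-7).
c_{22} = -95; S = 22·(52 + (-95))/2 = -473.

-473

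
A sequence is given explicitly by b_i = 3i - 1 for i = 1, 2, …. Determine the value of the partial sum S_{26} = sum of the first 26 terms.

Over i = 1..26: Σi = 351.
Total = (3)·351 + (-1)·26 = 1027.

1027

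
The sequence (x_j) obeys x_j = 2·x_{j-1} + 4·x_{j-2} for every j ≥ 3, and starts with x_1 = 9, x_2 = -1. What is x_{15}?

31268864

Compute successive terms:
x_3 = 34, x_4 = 64, x_5 = 264, …, x_{12} = 922624, x_{13} = 2985984, x_{14} = 9662464, x_{15} = 31268864.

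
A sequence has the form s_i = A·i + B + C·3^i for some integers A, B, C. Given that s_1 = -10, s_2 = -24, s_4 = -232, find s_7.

Write the equations: A + B + 3C = -10; 2A + B + 9C = -24; 4A + B + 81C = -232.
Subtracting the first from the second: A + 6C = -14.
Subtracting the second from the third: 2A + 72C = -208.
Solving: C = -3, A = 4, then B = -5.
Therefore s_7 = 28 + (-5) + (-3)·2187 = -6538.

-6538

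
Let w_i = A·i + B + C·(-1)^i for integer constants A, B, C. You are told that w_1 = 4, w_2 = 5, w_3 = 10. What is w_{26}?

77

Plug in i = 1, 2, 3: A + B - C = 4; 2A + B + C = 5; 3A + B - C = 10.
Subtracting the first from the second: A + 2C = 1.
Subtracting the second from the third: A - 2C = 5.
Solving: C = -1, A = 3, then B = 0.
So w_i = 3·i + 0 + (-1)·(-1)^i; at i=26 this is 77.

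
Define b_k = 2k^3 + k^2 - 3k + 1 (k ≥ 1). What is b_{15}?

6931

b_{15} = 2·15^3 + 1·15^2 - 3·15 + 1 = 6931.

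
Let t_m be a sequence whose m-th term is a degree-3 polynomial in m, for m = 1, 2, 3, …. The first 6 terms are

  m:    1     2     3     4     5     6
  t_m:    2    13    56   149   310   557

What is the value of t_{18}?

1st diffs: 11, 43, 93, 161, 247.
2nd diffs: 32, 50, 68, 86.
3rd diffs: 18, 18, 18 (constant).
Newton forward-difference form: t_m = 2 + 11·C(m-1,1) + 32·C(m-1,2) + 18·C(m-1,3).
At m = 18: m-1 = 17, so t_{18} = 2 + 187 + 4352 + 12240 = 16781.

16781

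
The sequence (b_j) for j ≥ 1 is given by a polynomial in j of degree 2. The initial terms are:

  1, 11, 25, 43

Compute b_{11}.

281

1st diffs: 10, 14, 18.
2nd diffs: 4, 4 (constant).
Newton forward-difference form: b_j = 1 + 10·C(j-1,1) + 4·C(j-1,2).
At j = 11: j-1 = 10, so b_{11} = 1 + 100 + 180 = 281.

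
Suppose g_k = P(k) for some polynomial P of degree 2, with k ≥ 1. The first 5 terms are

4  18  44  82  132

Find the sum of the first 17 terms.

1st diffs: 14, 26, 38, 50.
2nd diffs: 12, 12, 12 (constant).
Newton forward-difference form: g_k = 4 + 14·C(k-1,1) + 12·C(k-1,2).
Continuing: …, 194, 268, 354, 452, …, g_{17} = 1668.
Summing k = 1..17 (17 terms) gives 10132.

10132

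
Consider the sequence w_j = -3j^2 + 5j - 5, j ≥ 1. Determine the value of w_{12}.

-377

w_{12} = -3·12^2 + 5·12 - 5 = -377.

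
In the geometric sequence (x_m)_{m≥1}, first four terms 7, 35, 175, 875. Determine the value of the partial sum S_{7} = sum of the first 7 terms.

Common ratio r = 5.
x_m = 7·5^(m-1).
S = 7·(5^7 - 1)/(5 - 1) = 7·(78125 - 1)/(4) = 136717.

136717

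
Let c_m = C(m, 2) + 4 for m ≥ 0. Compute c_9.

C(9, 2) = 36, so c_9 = 40.

40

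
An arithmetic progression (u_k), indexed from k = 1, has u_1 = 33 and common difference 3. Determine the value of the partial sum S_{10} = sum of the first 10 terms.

u_k = 33 + (k - 1)·3.
u_{10} = 60; S = 10·(33 + 60)/2 = 465.

465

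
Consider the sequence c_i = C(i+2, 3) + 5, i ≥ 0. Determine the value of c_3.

15

C(5, 3) = 10, so c_3 = 15.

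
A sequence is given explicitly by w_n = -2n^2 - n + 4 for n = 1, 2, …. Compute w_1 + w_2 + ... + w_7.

-280

Over n = 1..7: Σn = 28, Σn² = 140.
Total = (-2)·140 + (-1)·28 + (4)·7 = -280.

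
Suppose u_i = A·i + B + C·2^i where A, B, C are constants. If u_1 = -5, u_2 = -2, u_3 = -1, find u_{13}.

-8135

Write the equations: A + B + 2C = -5; 2A + B + 4C = -2; 3A + B + 8C = -1.
Subtracting the first from the second: A + 2C = 3.
Subtracting the second from the third: A + 4C = 1.
Solving: C = -1, A = 5, then B = -8.
Therefore u_{13} = 65 + (-8) + (-1)·8192 = -8135.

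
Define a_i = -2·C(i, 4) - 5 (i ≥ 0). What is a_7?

-75

C(7, 4) = 35, so a_7 = -75.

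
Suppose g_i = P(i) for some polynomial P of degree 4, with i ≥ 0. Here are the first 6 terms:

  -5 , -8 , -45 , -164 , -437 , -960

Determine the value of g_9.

-8312

1st diffs: -3, -37, -119, -273, -523.
2nd diffs: -34, -82, -154, -250.
3rd diffs: -48, -72, -96.
4th diffs: -24, -24 (constant).
Newton forward-difference form: g_i = -5 + (-3)·C(i,1) + (-34)·C(i,2) + (-48)·C(i,3) + (-24)·C(i,4).
At i = 9: i = 9, so g_9 = -5 - 27 - 1224 - 4032 - 3024 = -8312.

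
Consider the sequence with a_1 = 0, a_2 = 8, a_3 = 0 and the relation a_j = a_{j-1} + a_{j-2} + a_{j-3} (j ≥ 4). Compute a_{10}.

296

Applying the relation repeatedly:
a_4 = 8; a_5 = 16; a_6 = 24; a_7 = 48; a_8 = 88; a_9 = 160; a_{10} = 296.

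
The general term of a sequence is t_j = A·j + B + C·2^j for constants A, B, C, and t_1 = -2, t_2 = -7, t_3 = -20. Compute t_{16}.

-262093

At j = 1, 2, 3: A + B + 2C = -2; 2A + B + 4C = -7; 3A + B + 8C = -20.
Subtracting the first from the second: A + 2C = -5.
Subtracting the second from the third: A + 4C = -13.
Solving: C = -4, A = 3, then B = 3.
So t_j = 3·j + 3 + (-4)·2^j; at j=16 this is -262093.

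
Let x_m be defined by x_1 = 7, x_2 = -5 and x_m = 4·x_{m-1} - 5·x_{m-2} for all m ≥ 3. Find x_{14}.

404555

Compute successive terms:
x_3 = -55;  x_4 = -195;  x_5 = -505;  …;  x_{11} = 57545;  x_{12} = 141405;  x_{13} = 277895;  x_{14} = 404555.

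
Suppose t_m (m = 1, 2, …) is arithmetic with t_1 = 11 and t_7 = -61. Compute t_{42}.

-481

Common difference d = (-61 - 11) / (7 - 1) = -12.
t_m = 11 + (m - 1)·(-12).
t_{42} = 11 + 41·(-12) = -481.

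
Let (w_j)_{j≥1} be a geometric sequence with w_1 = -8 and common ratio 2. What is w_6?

-256

w_j = (-8)·2^(j-1).
w_6 = (-8)·2^5 = -256.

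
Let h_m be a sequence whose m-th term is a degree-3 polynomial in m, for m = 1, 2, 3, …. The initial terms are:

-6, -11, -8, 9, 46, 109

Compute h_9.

1st diffs: -5, 3, 17, 37, 63.
2nd diffs: 8, 14, 20, 26.
3rd diffs: 6, 6, 6 (constant).
Newton forward-difference form: h_m = -6 + (-5)·C(m-1,1) + 8·C(m-1,2) + 6·C(m-1,3).
At m = 9: m-1 = 8, so h_9 = -6 - 40 + 224 + 336 = 514.

514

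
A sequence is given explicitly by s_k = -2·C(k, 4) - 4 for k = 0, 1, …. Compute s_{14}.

C(14, 4) = 1001, so s_{14} = -2006.

-2006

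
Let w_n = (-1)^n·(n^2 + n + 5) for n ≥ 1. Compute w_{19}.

(-1)^19 = -1; n^2 + n + 5 at n=19 is 385; so w_{19} = -385.

-385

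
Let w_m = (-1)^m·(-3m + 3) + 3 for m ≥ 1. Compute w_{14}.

-36

(-1)^14 = 1; -3m + 3 at m=14 is -39; so w_{14} = -36.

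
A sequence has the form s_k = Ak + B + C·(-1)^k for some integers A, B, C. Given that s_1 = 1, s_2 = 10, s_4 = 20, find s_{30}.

150

Write the equations: A + B - C = 1; 2A + B + C = 10; 4A + B + C = 20.
Subtracting the first from the second: A + 2C = 9.
Subtracting the second from the third: 2A = 10.
Solving: C = 2, A = 5, then B = -2.
So s_k = 5·k + (-2) + 2·(-1)^k; at k=30 this is 150.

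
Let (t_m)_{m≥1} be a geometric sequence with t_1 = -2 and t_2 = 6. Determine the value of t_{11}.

Common ratio r = -3.
t_m = (-2)·(-3)^(m-1).
t_{11} = (-2)·(-3)^10 = -118098.

-118098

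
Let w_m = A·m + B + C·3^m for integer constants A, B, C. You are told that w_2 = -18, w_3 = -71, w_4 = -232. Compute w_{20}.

Write the equations: 2A + B + 9C = -18; 3A + B + 27C = -71; 4A + B + 81C = -232.
Subtracting the first from the second: A + 18C = -53.
Subtracting the second from the third: A + 54C = -161.
Solving: C = -3, A = 1, then B = 7.
So w_m = 1·m + 7 + (-3)·3^m; at m=20 this is -10460353176.

-10460353176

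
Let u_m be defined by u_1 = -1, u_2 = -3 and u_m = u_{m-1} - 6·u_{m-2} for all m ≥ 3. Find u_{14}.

u_3 = 3  u_4 = 21  u_5 = 3  …  u_{11} = -10797  u_{12} = 2037  u_{13} = 66819  u_{14} = 54597.

54597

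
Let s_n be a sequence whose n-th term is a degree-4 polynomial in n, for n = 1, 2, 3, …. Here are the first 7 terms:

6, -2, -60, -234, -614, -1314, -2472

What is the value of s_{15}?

1st diffs: -8, -58, -174, -380, -700, -1158.
2nd diffs: -50, -116, -206, -320, -458.
3rd diffs: -66, -90, -114, -138.
4th diffs: -24, -24, -24 (constant).
So s_n = -n^4 - n^3 + 6n^2 - 4n + 6.
Evaluating at n = 15 gives s_{15} = -52704.

-52704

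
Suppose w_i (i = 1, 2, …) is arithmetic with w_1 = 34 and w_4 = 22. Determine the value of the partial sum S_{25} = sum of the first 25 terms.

Common difference d = (22 - 34) / (4 - 1) = -4.
w_i = 34 + (i - 1)·(-4).
w_{25} = -62; S = 25·(34 + (-62))/2 = -350.

-350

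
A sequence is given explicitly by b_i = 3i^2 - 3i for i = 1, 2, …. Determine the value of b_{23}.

1518

b_{23} = 3·23^2 - 3·23 = 1518.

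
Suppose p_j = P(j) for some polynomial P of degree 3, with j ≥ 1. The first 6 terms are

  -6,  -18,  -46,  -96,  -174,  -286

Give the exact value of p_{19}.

-7566

1st diffs: -12, -28, -50, -78, -112.
2nd diffs: -16, -22, -28, -34.
3rd diffs: -6, -6, -6 (constant).
Newton forward-difference form: p_j = -6 + (-12)·C(j-1,1) + (-16)·C(j-1,2) + (-6)·C(j-1,3).
At j = 19: j-1 = 18, so p_{19} = -6 - 216 - 2448 - 4896 = -7566.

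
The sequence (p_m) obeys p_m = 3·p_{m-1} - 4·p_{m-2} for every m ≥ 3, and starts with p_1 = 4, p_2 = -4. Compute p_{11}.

p_3 = -28;  p_4 = -68;  p_5 = -92;  p_6 = -4;  p_7 = 356;  p_8 = 1084;  p_9 = 1828;  p_{10} = 1148;  p_{11} = -3868.

-3868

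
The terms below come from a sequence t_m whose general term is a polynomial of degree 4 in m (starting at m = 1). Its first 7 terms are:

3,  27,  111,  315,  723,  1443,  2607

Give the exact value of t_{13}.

1st diffs: 24, 84, 204, 408, 720, 1164.
2nd diffs: 60, 120, 204, 312, 444.
3rd diffs: 60, 84, 108, 132.
4th diffs: 24, 24, 24 (constant).
Newton forward-difference form: t_m = 3 + 24·C(m-1,1) + 60·C(m-1,2) + 60·C(m-1,3) + 24·C(m-1,4).
At m = 13: m-1 = 12, so t_{13} = 3 + 288 + 3960 + 13200 + 11880 = 29331.

29331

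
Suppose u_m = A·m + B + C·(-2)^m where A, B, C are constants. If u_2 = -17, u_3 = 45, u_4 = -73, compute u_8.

-1265

Plug in m = 2, 3, 4: 2A + B + 4C = -17; 3A + B - 8C = 45; 4A + B + 16C = -73.
Subtracting the first from the second: A - 12C = 62.
Subtracting the second from the third: A + 24C = -118.
Solving: C = -5, A = 2, then B = -1.
So u_m = 2·m + (-1) + (-5)·(-2)^m; at m=8 this is -1265.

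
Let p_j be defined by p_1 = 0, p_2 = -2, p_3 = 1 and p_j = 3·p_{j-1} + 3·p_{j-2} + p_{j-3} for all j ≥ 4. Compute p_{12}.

-103643

Step forward from the initial values:
p_4 = -3; p_5 = -8; p_6 = -32; p_7 = -123; p_8 = -473; p_9 = -1820; p_{10} = -7002; p_{11} = -26939; p_{12} = -103643.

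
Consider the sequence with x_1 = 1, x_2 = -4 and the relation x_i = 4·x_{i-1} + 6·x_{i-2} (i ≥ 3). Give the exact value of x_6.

Compute successive terms:
x_3 = -10; x_4 = -64; x_5 = -316; x_6 = -1648.

-1648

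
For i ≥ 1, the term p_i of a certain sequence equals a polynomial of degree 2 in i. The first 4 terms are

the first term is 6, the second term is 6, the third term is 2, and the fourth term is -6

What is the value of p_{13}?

1st diffs: 0, -4, -8.
2nd diffs: -4, -4 (constant).
Newton forward-difference form: p_i = 6 + (-4)·C(i-1,2).
At i = 13: i-1 = 12, so p_{13} = 6 - 264 = -258.

-258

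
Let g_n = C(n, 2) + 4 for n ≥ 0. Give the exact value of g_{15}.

109

C(15, 2) = 105, so g_{15} = 109.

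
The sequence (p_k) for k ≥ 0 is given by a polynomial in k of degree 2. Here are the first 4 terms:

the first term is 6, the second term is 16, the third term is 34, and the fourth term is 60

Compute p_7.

1st diffs: 10, 18, 26.
2nd diffs: 8, 8 (constant).
Newton forward-difference form: p_k = 6 + 10·C(k,1) + 8·C(k,2).
At k = 7: k = 7, so p_7 = 6 + 70 + 168 = 244.

244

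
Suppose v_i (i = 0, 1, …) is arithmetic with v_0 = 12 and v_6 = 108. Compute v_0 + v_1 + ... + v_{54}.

24420

Common difference d = (108 - 12) / (6 - 0) = 16.
v_i = 12 + (i - 0)·16.
v_{54} = 876; S = 55·(12 + 876)/2 = 24420.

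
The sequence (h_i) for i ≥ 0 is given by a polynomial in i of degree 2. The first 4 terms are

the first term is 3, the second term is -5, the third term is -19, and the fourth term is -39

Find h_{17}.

1st diffs: -8, -14, -20.
2nd diffs: -6, -6 (constant).
So h_i = -3i^2 - 5i + 3.
Evaluating at i = 17 gives h_{17} = -949.

-949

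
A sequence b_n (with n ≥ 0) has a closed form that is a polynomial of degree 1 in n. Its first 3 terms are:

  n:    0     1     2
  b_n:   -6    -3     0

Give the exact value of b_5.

1st diffs: 3, 3 (constant).
So b_n = 3n - 6.
Evaluating at n = 5 gives b_5 = 9.

9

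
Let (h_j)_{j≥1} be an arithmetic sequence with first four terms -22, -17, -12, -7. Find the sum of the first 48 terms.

4584

Common difference d = 5.
h_j = -22 + (j - 1)·5.
h_{48} = 213; S = 48·(-22 + 213)/2 = 4584.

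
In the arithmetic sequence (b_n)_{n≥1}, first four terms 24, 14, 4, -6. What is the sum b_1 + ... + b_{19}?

Common difference d = -10.
b_n = 24 + (n - 1)·(-10).
b_{19} = -156; S = 19·(24 + (-156))/2 = -1254.

-1254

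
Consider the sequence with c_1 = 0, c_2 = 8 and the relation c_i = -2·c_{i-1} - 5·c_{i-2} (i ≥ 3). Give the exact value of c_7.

Step forward from the initial values:
c_3 = -16; c_4 = -8; c_5 = 96; c_6 = -152; c_7 = -176.

-176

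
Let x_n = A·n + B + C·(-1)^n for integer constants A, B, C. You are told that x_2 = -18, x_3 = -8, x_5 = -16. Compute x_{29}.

-112

At n = 2, 3, 5: 2A + B + C = -18; 3A + B - C = -8; 5A + B - C = -16.
Subtracting the first from the second: A - 2C = 10.
Subtracting the second from the third: 2A = -8.
Solving: C = -7, A = -4, then B = -3.
So x_n = -4·n + (-3) + (-7)·(-1)^n; at n=29 this is -112.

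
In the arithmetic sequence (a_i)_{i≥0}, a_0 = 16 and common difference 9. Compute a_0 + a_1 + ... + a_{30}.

4681

a_i = 16 + (i - 0)·9.
a_{30} = 286; S = 31·(16 + 286)/2 = 4681.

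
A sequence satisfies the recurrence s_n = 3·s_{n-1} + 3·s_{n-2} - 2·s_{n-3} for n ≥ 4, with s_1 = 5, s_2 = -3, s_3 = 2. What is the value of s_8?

Compute successive terms:
s_4 = -13; s_5 = -27; s_6 = -124; s_7 = -427; s_8 = -1599.

-1599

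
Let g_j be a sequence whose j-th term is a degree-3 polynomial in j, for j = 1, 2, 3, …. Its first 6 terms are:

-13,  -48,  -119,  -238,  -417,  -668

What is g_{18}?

-13664

1st diffs: -35, -71, -119, -179, -251.
2nd diffs: -36, -48, -60, -72.
3rd diffs: -12, -12, -12 (constant).
Newton forward-difference form: g_j = -13 + (-35)·C(j-1,1) + (-36)·C(j-1,2) + (-12)·C(j-1,3).
At j = 18: j-1 = 17, so g_{18} = -13 - 595 - 4896 - 8160 = -13664.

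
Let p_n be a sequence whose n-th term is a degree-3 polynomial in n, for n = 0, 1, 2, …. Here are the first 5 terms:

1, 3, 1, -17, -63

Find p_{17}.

1st diffs: 2, -2, -18, -46.
2nd diffs: -4, -16, -28.
3rd diffs: -12, -12 (constant).
Newton forward-difference form: p_n = 1 + 2·C(n,1) + (-4)·C(n,2) + (-12)·C(n,3).
At n = 17: n = 17, so p_{17} = 1 + 34 - 544 - 8160 = -8669.

-8669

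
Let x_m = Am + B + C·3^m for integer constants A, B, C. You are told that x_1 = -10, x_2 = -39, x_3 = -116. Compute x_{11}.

Write the equations: A + B + 3C = -10; 2A + B + 9C = -39; 3A + B + 27C = -116.
Subtracting the first from the second: A + 6C = -29.
Subtracting the second from the third: A + 18C = -77.
Solving: C = -4, A = -5, then B = 7.
Hence x_{11} = -5·11 + 7 + (-4)·177147 = -708636.

-708636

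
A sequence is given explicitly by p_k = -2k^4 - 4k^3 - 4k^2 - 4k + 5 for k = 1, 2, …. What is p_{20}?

p_{20} = -2·20^4 - 4·20^3 - 4·20^2 - 4·20 + 5 = -353675.

-353675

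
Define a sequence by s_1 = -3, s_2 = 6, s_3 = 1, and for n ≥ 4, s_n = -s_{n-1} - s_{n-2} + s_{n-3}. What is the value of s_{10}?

Applying the relation repeatedly:
s_4 = -10; s_5 = 15; s_6 = -4; s_7 = -21; s_8 = 40; s_9 = -23; s_{10} = -38.

-38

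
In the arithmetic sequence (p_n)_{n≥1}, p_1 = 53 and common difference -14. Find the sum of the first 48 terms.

-13248

p_n = 53 + (n - 1)·(-14).
p_{48} = -605; S = 48·(53 + (-605))/2 = -13248.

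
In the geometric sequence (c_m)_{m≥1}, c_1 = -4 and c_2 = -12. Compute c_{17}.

Common ratio r = 3.
c_m = (-4)·3^(m-1).
c_{17} = (-4)·3^16 = -172186884.

-172186884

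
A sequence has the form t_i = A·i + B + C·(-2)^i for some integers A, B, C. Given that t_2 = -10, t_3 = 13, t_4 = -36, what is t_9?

Plug in i = 2, 3, 4: 2A + B + 4C = -10; 3A + B - 8C = 13; 4A + B + 16C = -36.
Subtracting the first from the second: A - 12C = 23.
Subtracting the second from the third: A + 24C = -49.
Solving: C = -2, A = -1, then B = 0.
So t_i = -1·i + 0 + (-2)·(-2)^i; at i=9 this is 1015.

1015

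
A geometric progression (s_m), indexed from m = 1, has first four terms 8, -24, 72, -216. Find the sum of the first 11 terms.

Common ratio r = -3.
s_m = 8·(-3)^(m-1).
S = 8·((-3)^11 - 1)/(-3 - 1) = 8·(-177147 - 1)/(-4) = 354296.

354296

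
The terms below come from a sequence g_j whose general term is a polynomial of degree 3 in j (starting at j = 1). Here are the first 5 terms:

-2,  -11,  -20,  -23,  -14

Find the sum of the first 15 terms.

1st diffs: -9, -9, -3, 9.
2nd diffs: 0, 6, 12.
3rd diffs: 6, 6 (constant).
Newton forward-difference form: g_j = -2 + (-9)·C(j-1,1) + 6·C(j-1,3).
Continuing: …, 13, 64, 145, 262, …, g_{15} = 2056.
Summing j = 1..15 (15 terms) gives 7215.

7215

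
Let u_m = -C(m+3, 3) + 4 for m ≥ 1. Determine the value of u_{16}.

C(19, 3) = 969, so u_{16} = -965.

-965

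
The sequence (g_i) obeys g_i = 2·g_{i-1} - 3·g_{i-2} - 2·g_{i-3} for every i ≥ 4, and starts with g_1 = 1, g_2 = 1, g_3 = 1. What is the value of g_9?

173

Compute successive terms:
g_4 = -3;  g_5 = -11;  g_6 = -15;  g_7 = 9;  g_8 = 85;  g_9 = 173.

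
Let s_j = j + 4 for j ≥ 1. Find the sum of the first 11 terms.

110

Over j = 1..11: Σj = 66.
Total = (1)·66 + (4)·11 = 110.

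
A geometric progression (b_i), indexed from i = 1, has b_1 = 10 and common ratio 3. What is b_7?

7290

b_i = 10·3^(i-1).
b_7 = 10·3^6 = 7290.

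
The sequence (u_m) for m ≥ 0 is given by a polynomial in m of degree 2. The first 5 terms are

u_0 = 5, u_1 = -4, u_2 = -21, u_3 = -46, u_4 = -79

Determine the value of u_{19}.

-1534

1st diffs: -9, -17, -25, -33.
2nd diffs: -8, -8, -8 (constant).
Newton forward-difference form: u_m = 5 + (-9)·C(m,1) + (-8)·C(m,2).
At m = 19: m = 19, so u_{19} = 5 - 171 - 1368 = -1534.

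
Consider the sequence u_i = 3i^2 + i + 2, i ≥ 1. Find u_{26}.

2056

u_{26} = 3·26^2 + 1·26 + 2 = 2056.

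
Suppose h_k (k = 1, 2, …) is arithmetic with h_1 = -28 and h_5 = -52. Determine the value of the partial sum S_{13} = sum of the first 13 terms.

-832

Common difference d = (-52 - (-28)) / (5 - 1) = -6.
h_k = -28 + (k - 1)·(-6).
h_{13} = -100; S = 13·(-28 + (-100))/2 = -832.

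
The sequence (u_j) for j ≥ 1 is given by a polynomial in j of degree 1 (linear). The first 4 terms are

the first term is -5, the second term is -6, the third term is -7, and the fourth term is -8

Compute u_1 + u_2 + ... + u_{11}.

1st diffs: -1, -1, -1 (constant).
So u_j = -j - 4.
Continuing: …, -9, -10, -11, -12, …, u_{11} = -15.
Summing j = 1..11 (11 terms) gives -110.

-110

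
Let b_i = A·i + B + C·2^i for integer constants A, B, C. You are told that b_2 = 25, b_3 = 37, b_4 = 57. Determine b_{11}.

4149

At i = 2, 3, 4: 2A + B + 4C = 25; 3A + B + 8C = 37; 4A + B + 16C = 57.
Subtracting the first from the second: A + 4C = 12.
Subtracting the second from the third: A + 8C = 20.
Solving: C = 2, A = 4, then B = 9.
So b_i = 4·i + 9 + 2·2^i; at i=11 this is 4149.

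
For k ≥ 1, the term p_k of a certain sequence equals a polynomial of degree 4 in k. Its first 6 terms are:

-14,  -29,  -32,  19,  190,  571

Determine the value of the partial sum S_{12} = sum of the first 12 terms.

41280

1st diffs: -15, -3, 51, 171, 381.
2nd diffs: 12, 54, 120, 210.
3rd diffs: 42, 66, 90.
4th diffs: 24, 24 (constant).
So p_k = k^4 - 3k^3 - k^2 - 6k - 5.
Continuing: …, 1276, 2443, 4234, 6835, …, p_{12} = 15331.
Summing k = 1..12 (12 terms) gives 41280.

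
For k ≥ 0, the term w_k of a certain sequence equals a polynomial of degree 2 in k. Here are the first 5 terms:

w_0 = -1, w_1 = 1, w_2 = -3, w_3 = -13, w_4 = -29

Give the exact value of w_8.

-153

1st diffs: 2, -4, -10, -16.
2nd diffs: -6, -6, -6 (constant).
So w_k = -3k^2 + 5k - 1.
Evaluating at k = 8 gives w_8 = -153.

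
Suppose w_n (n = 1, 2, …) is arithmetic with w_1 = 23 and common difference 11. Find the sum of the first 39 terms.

w_n = 23 + (n - 1)·11.
w_{39} = 441; S = 39·(23 + 441)/2 = 9048.

9048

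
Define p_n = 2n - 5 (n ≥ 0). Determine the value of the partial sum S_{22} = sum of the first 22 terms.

352

Over n = 0..21: Σn = 231.
Total = (2)·231 + (-5)·22 = 352.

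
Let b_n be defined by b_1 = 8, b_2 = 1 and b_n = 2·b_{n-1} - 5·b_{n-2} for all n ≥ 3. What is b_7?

782

Iterate the recurrence:
b_3 = -38, b_4 = -81, b_5 = 28, b_6 = 461, b_7 = 782.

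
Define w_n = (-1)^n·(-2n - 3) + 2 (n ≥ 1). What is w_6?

-13

(-1)^6 = 1; -2n - 3 at n=6 is -15; so w_6 = -13.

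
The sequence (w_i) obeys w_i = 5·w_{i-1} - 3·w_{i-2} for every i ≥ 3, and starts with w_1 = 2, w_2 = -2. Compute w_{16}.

-3020147066

w_3 = -16; w_4 = -74; w_5 = -322; …; w_{13} = -37912462; w_{14} = -163128818; w_{15} = -701906704; w_{16} = -3020147066.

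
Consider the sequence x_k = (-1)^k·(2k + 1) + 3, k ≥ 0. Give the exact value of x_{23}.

(-1)^23 = -1; 2k + 1 at k=23 is 47; so x_{23} = -44.

-44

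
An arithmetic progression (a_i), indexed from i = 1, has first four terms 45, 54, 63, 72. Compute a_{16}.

180

Common difference d = 9.
a_i = 45 + (i - 1)·9.
a_{16} = 45 + 15·9 = 180.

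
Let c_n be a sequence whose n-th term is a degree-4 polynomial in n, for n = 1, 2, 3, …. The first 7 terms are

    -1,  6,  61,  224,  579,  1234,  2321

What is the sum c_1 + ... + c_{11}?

1st diffs: 7, 55, 163, 355, 655, 1087.
2nd diffs: 48, 108, 192, 300, 432.
3rd diffs: 60, 84, 108, 132.
4th diffs: 24, 24, 24 (constant).
So c_n = n^4 - n^2 - 5n + 4.
Continuing: 3996, 6439, 9854, 14469.
Summing n = 1..11 (11 terms) gives 39182.

39182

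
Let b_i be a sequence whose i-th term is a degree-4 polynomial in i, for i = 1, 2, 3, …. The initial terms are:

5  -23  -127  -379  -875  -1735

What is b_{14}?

1st diffs: -28, -104, -252, -496, -860.
2nd diffs: -76, -148, -244, -364.
3rd diffs: -72, -96, -120.
4th diffs: -24, -24 (constant).
Newton forward-difference form: b_i = 5 + (-28)·C(i-1,1) + (-76)·C(i-1,2) + (-72)·C(i-1,3) + (-24)·C(i-1,4).
At i = 14: i-1 = 13, so b_{14} = 5 - 364 - 5928 - 20592 - 17160 = -44039.

-44039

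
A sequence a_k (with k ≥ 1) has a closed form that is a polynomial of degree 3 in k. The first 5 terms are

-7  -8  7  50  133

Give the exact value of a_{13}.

1st diffs: -1, 15, 43, 83.
2nd diffs: 16, 28, 40.
3rd diffs: 12, 12 (constant).
So a_k = 2k^3 - 4k^2 - 3k - 2.
Evaluating at k = 13 gives a_{13} = 3677.

3677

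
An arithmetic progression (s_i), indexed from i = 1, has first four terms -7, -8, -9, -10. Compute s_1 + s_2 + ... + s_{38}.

Common difference d = -1.
s_i = -7 + (i - 1)·(-1).
s_{38} = -44; S = 38·(-7 + (-44))/2 = -969.

-969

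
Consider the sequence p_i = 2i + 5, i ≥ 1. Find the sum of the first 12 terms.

Over i = 1..12: Σi = 78.
Total = (2)·78 + (5)·12 = 216.

216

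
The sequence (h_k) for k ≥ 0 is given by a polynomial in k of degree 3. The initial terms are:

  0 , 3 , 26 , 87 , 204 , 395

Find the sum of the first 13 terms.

1st diffs: 3, 23, 61, 117, 191.
2nd diffs: 20, 38, 56, 74.
3rd diffs: 18, 18, 18 (constant).
Newton forward-difference form: h_k = 3·C(k,1) + 20·C(k,2) + 18·C(k,3).
Continuing: …, 678, 1071, 1592, 2259, …, h_{12} = 5316.
Summing k = 0..12 (13 terms) gives 18824.

18824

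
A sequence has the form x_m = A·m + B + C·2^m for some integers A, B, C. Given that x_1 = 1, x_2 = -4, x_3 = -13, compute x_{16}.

-131082

At m = 1, 2, 3: A + B + 2C = 1; 2A + B + 4C = -4; 3A + B + 8C = -13.
Subtracting the first from the second: A + 2C = -5.
Subtracting the second from the third: A + 4C = -9.
Solving: C = -2, A = -1, then B = 6.
Hence x_{16} = -1·16 + 6 + (-2)·65536 = -131082.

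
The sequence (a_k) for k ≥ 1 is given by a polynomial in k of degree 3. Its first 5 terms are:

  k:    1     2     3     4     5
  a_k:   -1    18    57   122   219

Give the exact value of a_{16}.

5114

1st diffs: 19, 39, 65, 97.
2nd diffs: 20, 26, 32.
3rd diffs: 6, 6 (constant).
Newton forward-difference form: a_k = -1 + 19·C(k-1,1) + 20·C(k-1,2) + 6·C(k-1,3).
At k = 16: k-1 = 15, so a_{16} = -1 + 285 + 2100 + 2730 = 5114.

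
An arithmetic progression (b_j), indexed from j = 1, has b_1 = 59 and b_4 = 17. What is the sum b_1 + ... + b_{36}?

Common difference d = (17 - 59) / (4 - 1) = -14.
b_j = 59 + (j - 1)·(-14).
b_{36} = -431; S = 36·(59 + (-431))/2 = -6696.

-6696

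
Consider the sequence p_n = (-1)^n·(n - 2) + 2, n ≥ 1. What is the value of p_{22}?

22

(-1)^22 = 1; n - 2 at n=22 is 20; so p_{22} = 22.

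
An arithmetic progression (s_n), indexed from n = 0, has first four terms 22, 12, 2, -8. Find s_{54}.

-518

Common difference d = -10.
s_n = 22 + (n - 0)·(-10).
s_{54} = 22 + 54·(-10) = -518.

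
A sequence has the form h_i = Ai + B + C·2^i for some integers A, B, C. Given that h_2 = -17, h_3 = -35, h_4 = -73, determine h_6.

-309

Plug in i = 2, 3, 4: 2A + B + 4C = -17; 3A + B + 8C = -35; 4A + B + 16C = -73.
Subtracting the first from the second: A + 4C = -18.
Subtracting the second from the third: A + 8C = -38.
Solving: C = -5, A = 2, then B = -1.
Therefore h_6 = 12 + (-1) + (-5)·64 = -309.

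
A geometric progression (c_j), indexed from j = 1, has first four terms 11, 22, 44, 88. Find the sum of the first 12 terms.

45045

Common ratio r = 2.
c_j = 11·2^(j-1).
S = 11·(2^12 - 1)/(2 - 1) = 11·(4096 - 1)/(1) = 45045.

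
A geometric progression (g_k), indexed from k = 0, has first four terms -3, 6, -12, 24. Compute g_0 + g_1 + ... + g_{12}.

-8193

Common ratio r = -2.
g_k = (-3)·(-2)^(k-0).
S = (-3)·((-2)^13 - 1)/(-2 - 1) = (-3)·(-8192 - 1)/(-3) = -8193.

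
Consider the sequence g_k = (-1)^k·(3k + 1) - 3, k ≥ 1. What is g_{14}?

(-1)^14 = 1; 3k + 1 at k=14 is 43; so g_{14} = 40.

40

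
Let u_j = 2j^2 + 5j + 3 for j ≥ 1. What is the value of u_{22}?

1081

u_{22} = 2·22^2 + 5·22 + 3 = 1081.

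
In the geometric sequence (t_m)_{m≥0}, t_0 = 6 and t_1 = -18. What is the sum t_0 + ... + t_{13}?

Common ratio r = -3.
t_m = 6·(-3)^(m-0).
S = 6·((-3)^14 - 1)/(-3 - 1) = 6·(4782969 - 1)/(-4) = -7174452.

-7174452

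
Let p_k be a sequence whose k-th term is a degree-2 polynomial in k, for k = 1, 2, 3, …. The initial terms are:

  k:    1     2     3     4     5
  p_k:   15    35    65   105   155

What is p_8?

1st diffs: 20, 30, 40, 50.
2nd diffs: 10, 10, 10 (constant).
Newton forward-difference form: p_k = 15 + 20·C(k-1,1) + 10·C(k-1,2).
At k = 8: k-1 = 7, so p_8 = 15 + 140 + 210 = 365.

365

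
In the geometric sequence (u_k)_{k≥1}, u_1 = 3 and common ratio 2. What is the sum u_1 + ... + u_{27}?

402653181

u_k = 3·2^(k-1).
S = 3·(2^27 - 1)/(2 - 1) = 3·(134217728 - 1)/(1) = 402653181.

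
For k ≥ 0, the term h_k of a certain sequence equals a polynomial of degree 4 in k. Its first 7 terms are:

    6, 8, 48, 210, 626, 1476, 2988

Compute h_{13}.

61340

1st diffs: 2, 40, 162, 416, 850, 1512.
2nd diffs: 38, 122, 254, 434, 662.
3rd diffs: 84, 132, 180, 228.
4th diffs: 48, 48, 48 (constant).
So h_k = 2k^4 + 2k^3 - k^2 - k + 6.
Evaluating at k = 13 gives h_{13} = 61340.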